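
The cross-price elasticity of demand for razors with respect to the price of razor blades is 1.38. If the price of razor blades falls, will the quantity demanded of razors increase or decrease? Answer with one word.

decrease

ε > 0 and the price of razor blades falls, so the quantity of razors moves in the same direction: it decreases.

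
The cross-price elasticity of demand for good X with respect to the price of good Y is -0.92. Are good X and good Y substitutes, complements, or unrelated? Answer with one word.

ε = -0.92 < 0, so a higher price of good Y lowers demand for good X: complements.

complements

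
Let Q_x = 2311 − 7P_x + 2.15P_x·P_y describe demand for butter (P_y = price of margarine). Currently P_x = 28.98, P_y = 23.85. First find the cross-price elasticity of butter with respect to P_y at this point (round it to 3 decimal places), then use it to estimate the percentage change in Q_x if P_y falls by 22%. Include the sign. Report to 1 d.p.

-9.1%

At P_x = 28.98, P_y = 23.85: Q_x = 3594.162.
∂Q_x/∂P_y = 2.15P_x = 62.3070.
ε = (∂Q_x/∂P_y)(P_y/Q_x) = 62.3070 × 23.85/3594.162 ≈ 0.413.
%ΔQ_x ≈ ε × %ΔP_y = 0.413 × (-22%) = -9.1%.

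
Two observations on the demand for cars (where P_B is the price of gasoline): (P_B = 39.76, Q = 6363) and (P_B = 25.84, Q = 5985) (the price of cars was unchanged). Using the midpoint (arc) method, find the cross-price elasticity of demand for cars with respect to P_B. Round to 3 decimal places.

ΔQ_A = 5985 − 6363 = -378; ΔP_B = 25.84 − 39.76 = -13.92.
Midpoints: Q̄_A = 6174.0, P̄_B = 32.80.
ε = (ΔQ_A/Q̄_A)/(ΔP_B/P̄_B) = (-378/6174.0)/(-13.92/32.80) ≈ 0.144.

0.144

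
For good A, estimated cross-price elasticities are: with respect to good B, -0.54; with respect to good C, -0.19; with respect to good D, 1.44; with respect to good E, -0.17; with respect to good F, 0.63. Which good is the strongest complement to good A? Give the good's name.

Complements have ε < 0. The most negative value is -0.54 (good B).

good B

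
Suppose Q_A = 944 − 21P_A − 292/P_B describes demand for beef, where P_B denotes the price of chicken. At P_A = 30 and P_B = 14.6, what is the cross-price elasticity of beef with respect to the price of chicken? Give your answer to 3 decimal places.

0.068

At P_A = 30 and P_B = 14.6: Q_A = 294.
∂Q_A/∂P_B = 292/P_B² = 1.3699.
ε = (∂Q_A/∂P_B)(P_B/Q_A) = 1.3699 × (14.6/294) ≈ 0.068.
ε > 0: substitutes.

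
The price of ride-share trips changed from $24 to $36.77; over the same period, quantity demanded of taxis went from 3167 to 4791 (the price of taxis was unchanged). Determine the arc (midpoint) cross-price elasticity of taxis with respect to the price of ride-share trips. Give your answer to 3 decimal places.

ΔQ_A = 4791 − 3167 = 1624; ΔP_B = 36.77 − 24 = 12.77.
Midpoints: Q̄_A = 3979.0, P̄_B = 30.39.
ε = (ΔQ_A/Q̄_A)/(ΔP_B/P̄_B) = (1624/3979.0)/(12.77/30.39) ≈ 0.971.

0.971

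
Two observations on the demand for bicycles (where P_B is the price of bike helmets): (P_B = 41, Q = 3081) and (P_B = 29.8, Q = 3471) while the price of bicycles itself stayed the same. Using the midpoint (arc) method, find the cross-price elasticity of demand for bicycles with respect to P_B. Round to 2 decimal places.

ΔQ_A = 3471 − 3081 = 390; ΔP_B = 29.8 − 41 = -11.2.
Midpoints: Q̄_A = 3276.0, P̄_B = 35.40.
ε = (ΔQ_A/Q̄_A)/(ΔP_B/P̄_B) = (390/3276.0)/(-11.2/35.40) ≈ -0.38.

-0.38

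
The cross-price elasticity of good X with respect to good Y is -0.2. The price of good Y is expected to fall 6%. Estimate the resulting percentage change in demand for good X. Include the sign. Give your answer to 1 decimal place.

1.2%

%ΔQ ≈ ε × %ΔP of good Y = -0.2 × (-6%) = 1.2%.
Demand for good X rises by about 1.2%.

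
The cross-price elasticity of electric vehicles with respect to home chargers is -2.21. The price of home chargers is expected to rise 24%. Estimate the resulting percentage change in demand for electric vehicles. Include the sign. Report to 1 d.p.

-53.0%

%ΔQ ≈ ε × %ΔP of home chargers = -2.21 × (24%) = -53.0%.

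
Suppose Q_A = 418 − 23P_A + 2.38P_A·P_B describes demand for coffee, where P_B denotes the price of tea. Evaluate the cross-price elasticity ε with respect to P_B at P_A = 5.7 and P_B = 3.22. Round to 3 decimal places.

At P_A = 5.7 and P_B = 3.22: Q_A = 330.583.
∂Q_A/∂P_B = 2.38P_A = 2.38(5.7) = 13.5660.
ε = (∂Q_A/∂P_B)(P_B/Q_A) = 13.5660 × (3.22/330.583) ≈ 0.132.
ε > 0: substitutes.

0.132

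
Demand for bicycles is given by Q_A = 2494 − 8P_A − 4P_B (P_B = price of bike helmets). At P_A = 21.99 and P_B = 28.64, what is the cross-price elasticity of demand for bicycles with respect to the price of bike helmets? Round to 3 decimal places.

-0.052

At P_A = 21.99 and P_B = 28.64: Q_A = 2203.52.
∂Q_A/∂P_B = -4.
ε = (∂Q_A/∂P_B)(P_B/Q_A) = -4 × (28.64/2203.52) ≈ -0.052.
Since ε < 0, bicycles and bike helmets are complements.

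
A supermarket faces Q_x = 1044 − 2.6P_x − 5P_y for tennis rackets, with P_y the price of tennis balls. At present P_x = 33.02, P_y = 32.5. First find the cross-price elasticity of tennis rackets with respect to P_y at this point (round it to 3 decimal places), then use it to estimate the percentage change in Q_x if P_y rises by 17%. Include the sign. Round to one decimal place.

-3.5%

At P_x = 33.02, P_y = 32.5: Q_x = 795.648.
∂Q_x/∂P_y = -5.
ε = (∂Q_x/∂P_y)(P_y/Q_x) = -5.0000 × 32.5/795.648 ≈ -0.204.
%ΔQ_x ≈ ε × %ΔP_y = -0.204 × (17%) = -3.5%.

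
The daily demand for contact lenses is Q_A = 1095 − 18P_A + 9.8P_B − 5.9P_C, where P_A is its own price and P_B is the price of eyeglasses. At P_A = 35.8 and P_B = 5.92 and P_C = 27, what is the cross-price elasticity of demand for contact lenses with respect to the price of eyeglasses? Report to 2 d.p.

At P_A = 35.8 and P_B = 5.92 and P_C = 27: Q_A = 349.316.
∂Q_A/∂P_B = 9.8.
ε = (∂Q_A/∂P_B)(P_B/Q_A) = 9.8 × (5.92/349.316) ≈ 0.17.
Since ε > 0, contact lenses and eyeglasses are substitutes.

0.17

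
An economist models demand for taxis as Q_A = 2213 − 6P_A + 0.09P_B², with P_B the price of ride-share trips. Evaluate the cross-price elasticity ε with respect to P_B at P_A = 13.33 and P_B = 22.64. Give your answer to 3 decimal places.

0.042

At P_A = 13.33 and P_B = 22.64: Q_A = 2179.151.
∂Q_A/∂P_B = 0.18P_B = 0.18(22.64) = 4.0752.
ε = (∂Q_A/∂P_B)(P_B/Q_A) = 4.0752 × (22.64/2179.151) ≈ 0.042.
ε > 0: substitutes.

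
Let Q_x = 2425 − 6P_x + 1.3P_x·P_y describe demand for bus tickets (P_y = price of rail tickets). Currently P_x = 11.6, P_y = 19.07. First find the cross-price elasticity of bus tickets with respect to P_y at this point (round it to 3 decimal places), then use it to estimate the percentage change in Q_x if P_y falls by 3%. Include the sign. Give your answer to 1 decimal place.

-0.3%

At P_x = 11.6, P_y = 19.07: Q_x = 2642.976.
∂Q_x/∂P_y = 1.3P_x = 15.0800.
ε = (∂Q_x/∂P_y)(P_y/Q_x) = 15.0800 × 19.07/2642.976 ≈ 0.109.
%ΔQ_x ≈ ε × %ΔP_y = 0.109 × (-3%) = -0.3%.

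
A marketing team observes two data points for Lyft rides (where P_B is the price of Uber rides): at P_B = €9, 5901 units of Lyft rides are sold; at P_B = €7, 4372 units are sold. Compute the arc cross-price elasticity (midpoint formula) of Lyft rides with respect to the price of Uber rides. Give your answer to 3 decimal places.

1.191

ΔQ_A = 4372 − 5901 = -1529; ΔP_B = 7 − 9 = -2.
Midpoints: Q̄_A = 5136.5, P̄_B = 8.00.
ε = (ΔQ_A/Q̄_A)/(ΔP_B/P̄_B) = (-1529/5136.5)/(-2/8.00) ≈ 1.191.
ε > 0: Lyft rides and Uber rides are substitutes.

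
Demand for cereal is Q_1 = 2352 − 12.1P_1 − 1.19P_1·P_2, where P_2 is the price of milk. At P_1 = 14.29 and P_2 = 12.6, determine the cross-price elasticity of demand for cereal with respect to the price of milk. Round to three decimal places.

-0.109

At P_1 = 14.29 and P_2 = 12.6: Q_1 = 1964.827.
∂Q_1/∂P_2 = -1.19P_1 = -1.19(14.29) = -17.0051.
ε = (∂Q_1/∂P_2)(P_2/Q_1) = -17.0051 × (12.6/1964.827) ≈ -0.109.
ε < 0: complements.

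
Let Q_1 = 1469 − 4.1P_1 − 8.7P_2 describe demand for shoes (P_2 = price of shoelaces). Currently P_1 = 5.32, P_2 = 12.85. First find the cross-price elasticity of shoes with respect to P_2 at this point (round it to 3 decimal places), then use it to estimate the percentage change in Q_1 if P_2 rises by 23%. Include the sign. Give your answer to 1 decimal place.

At P_1 = 5.32, P_2 = 12.85: Q_1 = 1335.393.
∂Q_1/∂P_2 = -8.7.
ε = (∂Q_1/∂P_2)(P_2/Q_1) = -8.7000 × 12.85/1335.393 ≈ -0.084.
%ΔQ_1 ≈ ε × %ΔP_2 = -0.084 × (23%) = -1.9%.

-1.9%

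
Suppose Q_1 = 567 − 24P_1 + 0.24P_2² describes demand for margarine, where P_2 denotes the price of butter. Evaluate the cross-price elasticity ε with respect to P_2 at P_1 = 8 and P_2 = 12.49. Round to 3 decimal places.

At P_1 = 8 and P_2 = 12.49: Q_1 = 412.440.
∂Q_1/∂P_2 = 0.48P_2 = 0.48(12.49) = 5.9952.
ε = (∂Q_1/∂P_2)(P_2/Q_1) = 5.9952 × (12.49/412.440) ≈ 0.182.

0.182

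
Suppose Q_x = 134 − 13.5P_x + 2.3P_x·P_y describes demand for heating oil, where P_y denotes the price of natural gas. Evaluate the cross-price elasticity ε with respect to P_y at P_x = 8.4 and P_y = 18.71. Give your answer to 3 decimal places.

At P_x = 8.4 and P_y = 18.71: Q_x = 382.077.
∂Q_x/∂P_y = 2.3P_x = 2.3(8.4) = 19.3200.
ε = (∂Q_x/∂P_y)(P_y/Q_x) = 19.3200 × (18.71/382.077) ≈ 0.946.
ε > 0: substitutes.

0.946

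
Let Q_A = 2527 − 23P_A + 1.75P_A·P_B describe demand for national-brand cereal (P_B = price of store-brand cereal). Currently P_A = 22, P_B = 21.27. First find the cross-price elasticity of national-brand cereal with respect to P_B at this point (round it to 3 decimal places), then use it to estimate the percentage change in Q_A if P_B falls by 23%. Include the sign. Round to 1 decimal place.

-6.6%

At P_A = 22, P_B = 21.27: Q_A = 2839.895.
∂Q_A/∂P_B = 1.75P_A = 38.5000.
ε = (∂Q_A/∂P_B)(P_B/Q_A) = 38.5000 × 21.27/2839.895 ≈ 0.288.
%ΔQ_A ≈ ε × %ΔP_B = 0.288 × (-23%) = -6.6%.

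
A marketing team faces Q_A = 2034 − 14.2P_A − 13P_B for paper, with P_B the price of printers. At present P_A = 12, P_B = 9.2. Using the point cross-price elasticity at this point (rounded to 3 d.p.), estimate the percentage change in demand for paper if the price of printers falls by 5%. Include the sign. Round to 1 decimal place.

0.3%

At P_A = 12, P_B = 9.2: Q_A = 1744.
∂Q_A/∂P_B = -13.
ε = (∂Q_A/∂P_B)(P_B/Q_A) = -13.0000 × 9.2/1744 ≈ -0.069.
%ΔQ_A ≈ ε × %ΔP_B = -0.069 × (-5%) = 0.3%.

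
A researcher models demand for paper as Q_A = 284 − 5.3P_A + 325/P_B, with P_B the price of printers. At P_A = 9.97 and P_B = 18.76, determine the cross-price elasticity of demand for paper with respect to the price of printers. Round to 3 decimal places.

-0.070

At P_A = 9.97 and P_B = 18.76: Q_A = 248.483.
∂Q_A/∂P_B = −325/P_B² = -0.9235.
ε = (∂Q_A/∂P_B)(P_B/Q_A) = -0.9235 × (18.76/248.483) ≈ -0.070.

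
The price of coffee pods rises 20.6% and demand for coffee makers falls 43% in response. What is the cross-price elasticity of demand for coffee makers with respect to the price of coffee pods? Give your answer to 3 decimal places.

ε = (%ΔQ of coffee makers) / (%ΔP of coffee pods) = (-43%) / (20.6%) ≈ -2.087.

-2.087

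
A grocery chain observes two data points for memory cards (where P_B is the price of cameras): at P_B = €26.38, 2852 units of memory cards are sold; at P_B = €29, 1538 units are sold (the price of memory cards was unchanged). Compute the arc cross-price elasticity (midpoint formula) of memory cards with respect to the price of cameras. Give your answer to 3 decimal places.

-6.327

ΔQ_A = 1538 − 2852 = -1314; ΔP_B = 29 − 26.38 = 2.62.
Midpoints: Q̄_A = 2195.0, P̄_B = 27.69.
ε = (ΔQ_A/Q̄_A)/(ΔP_B/P̄_B) = (-1314/2195.0)/(2.62/27.69) ≈ -6.327.
ε < 0: memory cards and cameras are complements.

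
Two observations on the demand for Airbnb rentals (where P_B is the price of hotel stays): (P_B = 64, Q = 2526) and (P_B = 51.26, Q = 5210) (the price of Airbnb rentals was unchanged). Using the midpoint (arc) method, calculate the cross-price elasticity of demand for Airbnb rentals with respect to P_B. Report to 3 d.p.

-3.139

ΔQ_A = 5210 − 2526 = 2684; ΔP_B = 51.26 − 64 = -12.74.
Midpoints: Q̄_A = 3868.0, P̄_B = 57.63.
ε = (ΔQ_A/Q̄_A)/(ΔP_B/P̄_B) = (2684/3868.0)/(-12.74/57.63) ≈ -3.139.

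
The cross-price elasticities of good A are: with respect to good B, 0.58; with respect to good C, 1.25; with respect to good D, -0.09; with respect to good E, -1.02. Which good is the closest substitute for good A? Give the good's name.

good C

Substitutes have ε > 0. Among the positive values, 1.25 (good C) is largest.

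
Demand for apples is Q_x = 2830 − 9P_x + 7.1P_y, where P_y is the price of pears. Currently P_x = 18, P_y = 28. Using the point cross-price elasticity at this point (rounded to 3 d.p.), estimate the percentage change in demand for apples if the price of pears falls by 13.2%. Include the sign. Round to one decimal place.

At P_x = 18, P_y = 28: Q_x = 2866.8.
∂Q_x/∂P_y = 7.1.
ε = (∂Q_x/∂P_y)(P_y/Q_x) = 7.1000 × 28/2866.8 ≈ 0.069.
%ΔQ_x ≈ ε × %ΔP_y = 0.069 × (-13.2%) = -0.9%.

-0.9%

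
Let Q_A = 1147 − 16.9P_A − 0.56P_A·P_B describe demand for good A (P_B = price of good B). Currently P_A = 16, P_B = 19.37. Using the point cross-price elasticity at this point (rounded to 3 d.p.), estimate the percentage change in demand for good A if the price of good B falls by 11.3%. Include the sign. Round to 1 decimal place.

At P_A = 16, P_B = 19.37: Q_A = 703.045.
∂Q_A/∂P_B = -0.56P_A = -8.9600.
ε = (∂Q_A/∂P_B)(P_B/Q_A) = -8.9600 × 19.37/703.045 ≈ -0.247.
%ΔQ_A ≈ ε × %ΔP_B = -0.247 × (-11.3%) = 2.8%.

2.8%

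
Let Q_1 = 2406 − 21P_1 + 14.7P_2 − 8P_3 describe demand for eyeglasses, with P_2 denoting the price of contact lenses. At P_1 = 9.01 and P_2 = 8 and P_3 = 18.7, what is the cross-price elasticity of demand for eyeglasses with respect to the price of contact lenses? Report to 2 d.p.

At P_1 = 9.01 and P_2 = 8 and P_3 = 18.7: Q_1 = 2184.79.
∂Q_1/∂P_2 = 14.7.
ε = (∂Q_1/∂P_2)(P_2/Q_1) = 14.7 × (8/2184.79) ≈ 0.05.

0.05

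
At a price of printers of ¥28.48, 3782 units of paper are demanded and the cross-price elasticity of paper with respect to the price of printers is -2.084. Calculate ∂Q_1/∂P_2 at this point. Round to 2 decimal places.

-276.74

ε = (∂Q_1/∂P_2)·(P_2/Q_1) ⇒ ∂Q_1/∂P_2 = ε·Q_1/P_2 = -2.084 × 3782/28.48 ≈ -276.74.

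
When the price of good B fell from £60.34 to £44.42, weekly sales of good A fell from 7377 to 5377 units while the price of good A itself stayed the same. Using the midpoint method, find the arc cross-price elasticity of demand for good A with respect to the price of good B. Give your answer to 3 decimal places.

ΔQ_A = 5377 − 7377 = -2000; ΔP_B = 44.42 − 60.34 = -15.92.
Midpoints: Q̄_A = 6377.0, P̄_B = 52.38.
ε = (ΔQ_A/Q̄_A)/(ΔP_B/P̄_B) = (-2000/6377.0)/(-15.92/52.38) ≈ 1.032.
ε > 0: good A and good B are substitutes.

1.032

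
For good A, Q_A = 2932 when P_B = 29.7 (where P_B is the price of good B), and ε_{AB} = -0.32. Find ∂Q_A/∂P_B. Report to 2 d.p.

-31.59

ε = (∂Q_A/∂P_B)·(P_B/Q_A) ⇒ ∂Q_A/∂P_B = ε·Q_A/P_B = -0.32 × 2932/29.7 ≈ -31.59.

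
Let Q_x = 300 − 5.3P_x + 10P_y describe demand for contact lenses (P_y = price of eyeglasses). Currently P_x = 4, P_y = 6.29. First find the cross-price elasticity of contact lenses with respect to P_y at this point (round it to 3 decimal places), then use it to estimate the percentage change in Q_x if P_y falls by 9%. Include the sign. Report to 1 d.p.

At P_x = 4, P_y = 6.29: Q_x = 341.7.
∂Q_x/∂P_y = 10.
ε = (∂Q_x/∂P_y)(P_y/Q_x) = 10.0000 × 6.29/341.7 ≈ 0.184.
%ΔQ_x ≈ ε × %ΔP_y = 0.184 × (-9%) = -1.7%.

-1.7%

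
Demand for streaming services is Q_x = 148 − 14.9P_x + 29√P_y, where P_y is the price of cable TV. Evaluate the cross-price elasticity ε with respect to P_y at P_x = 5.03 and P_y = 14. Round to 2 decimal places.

0.30

At P_x = 5.03 and P_y = 14: Q_x = 181.561.
∂Q_x/∂P_y = 29/(2√P_y) = 29/(2√14) = 3.8753.
ε = (∂Q_x/∂P_y)(P_y/Q_x) = 3.8753 × (14/181.561) ≈ 0.30.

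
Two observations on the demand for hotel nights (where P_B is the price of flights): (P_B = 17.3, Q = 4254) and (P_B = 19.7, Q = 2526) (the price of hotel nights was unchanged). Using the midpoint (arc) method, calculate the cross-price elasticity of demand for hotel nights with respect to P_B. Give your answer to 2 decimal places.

ΔQ_A = 2526 − 4254 = -1728; ΔP_B = 19.7 − 17.3 = 2.4.
Midpoints: Q̄_A = 3390.0, P̄_B = 18.50.
ε = (ΔQ_A/Q̄_A)/(ΔP_B/P̄_B) = (-1728/3390.0)/(2.4/18.50) ≈ -3.93.

-3.93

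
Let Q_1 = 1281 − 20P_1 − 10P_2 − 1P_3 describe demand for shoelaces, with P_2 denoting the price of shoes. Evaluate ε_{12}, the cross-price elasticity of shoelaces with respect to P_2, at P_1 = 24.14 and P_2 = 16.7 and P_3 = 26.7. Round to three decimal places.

At P_1 = 24.14 and P_2 = 16.7 and P_3 = 26.7: Q_1 = 604.5.
∂Q_1/∂P_2 = -10.
ε = (∂Q_1/∂P_2)(P_2/Q_1) = -10 × (16.7/604.5) ≈ -0.276.
Since ε < 0, shoelaces and shoes are complements.

-0.276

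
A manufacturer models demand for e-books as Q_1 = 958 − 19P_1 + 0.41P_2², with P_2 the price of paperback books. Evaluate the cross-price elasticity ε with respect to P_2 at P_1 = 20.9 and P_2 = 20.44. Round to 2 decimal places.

At P_1 = 20.9 and P_2 = 20.44: Q_1 = 732.195.
∂Q_1/∂P_2 = 0.82P_2 = 0.82(20.44) = 16.7608.
ε = (∂Q_1/∂P_2)(P_2/Q_1) = 16.7608 × (20.44/732.195) ≈ 0.47.

0.47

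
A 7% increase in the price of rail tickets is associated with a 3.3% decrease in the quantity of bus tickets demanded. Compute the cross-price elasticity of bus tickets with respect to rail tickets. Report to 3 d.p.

-0.471

ε = (%ΔQ of bus tickets) / (%ΔP of rail tickets) = (-3.3%) / (7%) ≈ -0.471.
Negative cross-price elasticity: complements.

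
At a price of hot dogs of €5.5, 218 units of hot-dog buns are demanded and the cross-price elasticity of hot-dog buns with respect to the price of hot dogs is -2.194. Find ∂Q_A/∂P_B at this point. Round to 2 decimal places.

ε = (∂Q_A/∂P_B)·(P_B/Q_A) ⇒ ∂Q_A/∂P_B = ε·Q_A/P_B = -2.194 × 218/5.5 ≈ -86.96.

-86.96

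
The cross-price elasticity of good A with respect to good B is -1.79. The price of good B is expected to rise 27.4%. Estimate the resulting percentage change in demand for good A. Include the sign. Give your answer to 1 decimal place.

%ΔQ ≈ ε × %ΔP of good B = -1.79 × (27.4%) = -49.0%.

-49.0%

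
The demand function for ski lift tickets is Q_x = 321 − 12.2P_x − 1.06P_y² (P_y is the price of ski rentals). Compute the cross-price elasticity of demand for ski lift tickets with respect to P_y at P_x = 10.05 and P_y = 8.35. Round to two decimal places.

At P_x = 10.05 and P_y = 8.35: Q_x = 124.484.
∂Q_x/∂P_y = -2.12P_y = -2.12(8.35) = -17.7020.
ε = (∂Q_x/∂P_y)(P_y/Q_x) = -17.7020 × (8.35/124.484) ≈ -1.19.

-1.19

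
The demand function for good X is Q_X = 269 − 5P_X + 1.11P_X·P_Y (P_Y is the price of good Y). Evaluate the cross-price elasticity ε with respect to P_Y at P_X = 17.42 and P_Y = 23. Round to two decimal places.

At P_X = 17.42 and P_Y = 23: Q_X = 626.633.
∂Q_X/∂P_Y = 1.11P_X = 1.11(17.42) = 19.3362.
ε = (∂Q_X/∂P_Y)(P_Y/Q_X) = 19.3362 × (23/626.633) ≈ 0.71.
ε > 0: substitutes.

0.71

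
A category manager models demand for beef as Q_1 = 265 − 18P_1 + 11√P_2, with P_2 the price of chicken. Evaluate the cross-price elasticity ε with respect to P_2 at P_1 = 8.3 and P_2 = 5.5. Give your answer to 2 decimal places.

0.09

At P_1 = 8.3 and P_2 = 5.5: Q_1 = 141.397.
∂Q_1/∂P_2 = 11/(2√P_2) = 11/(2√5.5) = 2.3452.
ε = (∂Q_1/∂P_2)(P_2/Q_1) = 2.3452 × (5.5/141.397) ≈ 0.09.
ε > 0: substitutes.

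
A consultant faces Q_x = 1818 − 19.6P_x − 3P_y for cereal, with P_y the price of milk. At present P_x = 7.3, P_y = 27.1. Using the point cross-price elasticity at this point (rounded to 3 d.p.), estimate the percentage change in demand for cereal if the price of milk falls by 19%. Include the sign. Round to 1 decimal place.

At P_x = 7.3, P_y = 27.1: Q_x = 1593.62.
∂Q_x/∂P_y = -3.
ε = (∂Q_x/∂P_y)(P_y/Q_x) = -3.0000 × 27.1/1593.62 ≈ -0.051.
%ΔQ_x ≈ ε × %ΔP_y = -0.051 × (-19%) = 1.0%.

1.0%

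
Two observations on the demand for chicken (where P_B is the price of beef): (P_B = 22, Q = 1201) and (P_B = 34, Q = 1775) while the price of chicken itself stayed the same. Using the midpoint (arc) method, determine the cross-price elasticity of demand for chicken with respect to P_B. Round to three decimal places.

0.900

ΔQ_A = 1775 − 1201 = 574; ΔP_B = 34 − 22 = 12.
Midpoints: Q̄_A = 1488.0, P̄_B = 28.00.
ε = (ΔQ_A/Q̄_A)/(ΔP_B/P̄_B) = (574/1488.0)/(12/28.00) ≈ 0.900.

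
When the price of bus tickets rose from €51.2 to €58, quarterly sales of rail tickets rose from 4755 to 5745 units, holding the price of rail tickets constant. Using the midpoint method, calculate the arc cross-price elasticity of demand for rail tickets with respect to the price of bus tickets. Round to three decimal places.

ΔQ_A = 5745 − 4755 = 990; ΔP_B = 58 − 51.2 = 6.8.
Midpoints: Q̄_A = 5250.0, P̄_B = 54.60.
ε = (ΔQ_A/Q̄_A)/(ΔP_B/P̄_B) = (990/5250.0)/(6.8/54.60) ≈ 1.514.

1.514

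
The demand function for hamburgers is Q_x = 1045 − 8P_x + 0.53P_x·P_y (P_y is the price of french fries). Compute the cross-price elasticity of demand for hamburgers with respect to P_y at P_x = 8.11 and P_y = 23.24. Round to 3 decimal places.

0.092

At P_x = 8.11 and P_y = 23.24: Q_x = 1080.012.
∂Q_x/∂P_y = 0.53P_x = 0.53(8.11) = 4.2983.
ε = (∂Q_x/∂P_y)(P_y/Q_x) = 4.2983 × (23.24/1080.012) ≈ 0.092.
ε > 0: substitutes.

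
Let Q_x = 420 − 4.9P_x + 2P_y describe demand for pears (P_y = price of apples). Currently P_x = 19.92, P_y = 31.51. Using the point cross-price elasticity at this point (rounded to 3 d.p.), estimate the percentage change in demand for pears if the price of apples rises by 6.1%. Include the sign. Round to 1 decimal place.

At P_x = 19.92, P_y = 31.51: Q_x = 385.412.
∂Q_x/∂P_y = 2.
ε = (∂Q_x/∂P_y)(P_y/Q_x) = 2.0000 × 31.51/385.412 ≈ 0.164.
%ΔQ_x ≈ ε × %ΔP_y = 0.164 × (6.1%) = 1.0%.

1.0%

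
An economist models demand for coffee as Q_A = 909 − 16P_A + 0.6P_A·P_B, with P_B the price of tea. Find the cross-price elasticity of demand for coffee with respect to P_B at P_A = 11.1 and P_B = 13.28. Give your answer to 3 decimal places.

At P_A = 11.1 and P_B = 13.28: Q_A = 819.845.
∂Q_A/∂P_B = 0.6P_A = 0.6(11.1) = 6.6600.
ε = (∂Q_A/∂P_B)(P_B/Q_A) = 6.6600 × (13.28/819.845) ≈ 0.108.
ε > 0: substitutes.

0.108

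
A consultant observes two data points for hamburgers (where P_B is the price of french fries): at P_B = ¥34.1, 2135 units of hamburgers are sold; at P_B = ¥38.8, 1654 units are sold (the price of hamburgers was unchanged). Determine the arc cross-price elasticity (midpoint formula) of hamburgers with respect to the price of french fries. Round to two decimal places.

ΔQ_A = 1654 − 2135 = -481; ΔP_B = 38.8 − 34.1 = 4.7.
Midpoints: Q̄_A = 1894.5, P̄_B = 36.45.
ε = (ΔQ_A/Q̄_A)/(ΔP_B/P̄_B) = (-481/1894.5)/(4.7/36.45) ≈ -1.97.
ε < 0: hamburgers and french fries are complements.

-1.97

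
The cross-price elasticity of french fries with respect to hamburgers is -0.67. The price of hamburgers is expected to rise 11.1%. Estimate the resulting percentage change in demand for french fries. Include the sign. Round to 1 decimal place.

%ΔQ ≈ ε × %ΔP of hamburgers = -0.67 × (11.1%) = -7.4%.

-7.4%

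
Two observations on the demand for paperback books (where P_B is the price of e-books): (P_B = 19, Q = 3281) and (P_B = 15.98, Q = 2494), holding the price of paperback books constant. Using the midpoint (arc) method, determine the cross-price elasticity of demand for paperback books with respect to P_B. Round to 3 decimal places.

ΔQ_A = 2494 − 3281 = -787; ΔP_B = 15.98 − 19 = -3.02.
Midpoints: Q̄_A = 2887.5, P̄_B = 17.49.
ε = (ΔQ_A/Q̄_A)/(ΔP_B/P̄_B) = (-787/2887.5)/(-3.02/17.49) ≈ 1.578.
ε > 0: paperback books and e-books are substitutes.

1.578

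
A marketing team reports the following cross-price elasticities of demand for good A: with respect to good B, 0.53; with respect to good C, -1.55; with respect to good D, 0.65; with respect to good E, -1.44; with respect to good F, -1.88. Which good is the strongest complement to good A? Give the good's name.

Complements have ε < 0. The most negative value is -1.88 (good F).

good F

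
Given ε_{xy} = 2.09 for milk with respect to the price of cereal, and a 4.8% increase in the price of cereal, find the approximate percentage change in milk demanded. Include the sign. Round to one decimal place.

%ΔQ ≈ ε × %ΔP of cereal = 2.09 × (4.8%) = 10.0%.

10.0%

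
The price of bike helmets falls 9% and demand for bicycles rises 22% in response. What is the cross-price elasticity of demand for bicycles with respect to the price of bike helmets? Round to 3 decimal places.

-2.444

ε = (%ΔQ of bicycles) / (%ΔP of bike helmets) = (22%) / (-9%) ≈ -2.444.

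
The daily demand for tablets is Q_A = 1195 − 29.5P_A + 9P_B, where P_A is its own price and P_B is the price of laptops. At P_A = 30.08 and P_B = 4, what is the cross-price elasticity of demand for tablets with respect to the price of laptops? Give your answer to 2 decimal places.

0.10

At P_A = 30.08 and P_B = 4: Q_A = 343.64.
∂Q_A/∂P_B = 9.
ε = (∂Q_A/∂P_B)(P_B/Q_A) = 9 × (4/343.64) ≈ 0.10.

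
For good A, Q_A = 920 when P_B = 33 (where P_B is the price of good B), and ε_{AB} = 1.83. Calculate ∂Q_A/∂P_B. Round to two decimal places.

ε = (∂Q_A/∂P_B)·(P_B/Q_A) ⇒ ∂Q_A/∂P_B = ε·Q_A/P_B = 1.83 × 920/33 ≈ 51.02.

51.02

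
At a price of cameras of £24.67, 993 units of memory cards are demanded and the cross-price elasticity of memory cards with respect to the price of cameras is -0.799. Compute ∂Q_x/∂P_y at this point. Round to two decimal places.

-32.16

ε = (∂Q_x/∂P_y)·(P_y/Q_x) ⇒ ∂Q_x/∂P_y = ε·Q_x/P_y = -0.799 × 993/24.67 ≈ -32.16.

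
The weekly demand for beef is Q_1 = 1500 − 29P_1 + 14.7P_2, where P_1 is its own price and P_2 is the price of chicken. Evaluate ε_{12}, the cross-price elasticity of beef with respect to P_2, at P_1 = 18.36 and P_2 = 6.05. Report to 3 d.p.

At P_1 = 18.36 and P_2 = 6.05: Q_1 = 1056.495.
∂Q_1/∂P_2 = 14.7.
ε = (∂Q_1/∂P_2)(P_2/Q_1) = 14.7 × (6.05/1056.495) ≈ 0.084.

0.084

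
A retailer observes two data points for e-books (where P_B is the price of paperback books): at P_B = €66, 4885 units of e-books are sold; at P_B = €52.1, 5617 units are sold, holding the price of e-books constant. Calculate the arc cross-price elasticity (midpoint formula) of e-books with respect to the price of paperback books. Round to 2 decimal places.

-0.59

ΔQ_A = 5617 − 4885 = 732; ΔP_B = 52.1 − 66 = -13.9.
Midpoints: Q̄_A = 5251.0, P̄_B = 59.05.
ε = (ΔQ_A/Q̄_A)/(ΔP_B/P̄_B) = (732/5251.0)/(-13.9/59.05) ≈ -0.59.
ε < 0: e-books and paperback books are complements.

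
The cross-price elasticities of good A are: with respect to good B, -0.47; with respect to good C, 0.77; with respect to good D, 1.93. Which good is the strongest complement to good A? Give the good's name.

good B

Complements have ε < 0. The most negative value is -0.47 (good B).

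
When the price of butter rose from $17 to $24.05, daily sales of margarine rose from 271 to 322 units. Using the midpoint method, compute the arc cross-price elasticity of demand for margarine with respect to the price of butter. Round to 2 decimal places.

0.50

ΔQ_A = 322 − 271 = 51; ΔP_B = 24.05 − 17 = 7.05.
Midpoints: Q̄_A = 296.5, P̄_B = 20.52.
ε = (ΔQ_A/Q̄_A)/(ΔP_B/P̄_B) = (51/296.5)/(7.05/20.52) ≈ 0.50.
ε > 0: margarine and butter are substitutes.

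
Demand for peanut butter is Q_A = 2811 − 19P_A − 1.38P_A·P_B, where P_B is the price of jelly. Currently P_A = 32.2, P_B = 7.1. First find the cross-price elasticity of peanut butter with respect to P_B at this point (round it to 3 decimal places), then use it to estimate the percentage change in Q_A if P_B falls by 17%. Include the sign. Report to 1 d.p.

2.8%

At P_A = 32.2, P_B = 7.1: Q_A = 1883.704.
∂Q_A/∂P_B = -1.38P_A = -44.4360.
ε = (∂Q_A/∂P_B)(P_B/Q_A) = -44.4360 × 7.1/1883.704 ≈ -0.167.
%ΔQ_A ≈ ε × %ΔP_B = -0.167 × (-17%) = 2.8%.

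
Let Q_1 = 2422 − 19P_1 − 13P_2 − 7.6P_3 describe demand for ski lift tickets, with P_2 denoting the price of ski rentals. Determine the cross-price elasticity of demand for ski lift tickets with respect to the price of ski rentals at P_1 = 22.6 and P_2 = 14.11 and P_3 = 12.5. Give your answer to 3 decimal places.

At P_1 = 22.6 and P_2 = 14.11 and P_3 = 12.5: Q_1 = 1714.17.
∂Q_1/∂P_2 = -13.
ε = (∂Q_1/∂P_2)(P_2/Q_1) = -13 × (14.11/1714.17) ≈ -0.107.

-0.107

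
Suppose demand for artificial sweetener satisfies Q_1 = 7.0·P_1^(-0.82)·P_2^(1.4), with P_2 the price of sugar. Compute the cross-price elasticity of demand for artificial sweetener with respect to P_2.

In a log-linear (constant-elasticity) demand function, the coefficient on the exponent of P_2 is the cross-price elasticity.
ε = 1.40. Positive, so artificial sweetener and sugar are substitutes.

1.40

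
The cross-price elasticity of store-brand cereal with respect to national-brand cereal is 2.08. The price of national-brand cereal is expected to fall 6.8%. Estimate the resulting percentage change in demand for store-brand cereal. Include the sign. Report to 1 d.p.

-14.1%

%ΔQ ≈ ε × %ΔP of national-brand cereal = 2.08 × (-6.8%) = -14.1%.
Demand for store-brand cereal falls by about 14.1%.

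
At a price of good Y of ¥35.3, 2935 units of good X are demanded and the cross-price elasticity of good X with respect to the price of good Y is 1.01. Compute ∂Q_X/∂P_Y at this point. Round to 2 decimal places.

83.98

ε = (∂Q_X/∂P_Y)·(P_Y/Q_X) ⇒ ∂Q_X/∂P_Y = ε·Q_X/P_Y = 1.01 × 2935/35.3 ≈ 83.98.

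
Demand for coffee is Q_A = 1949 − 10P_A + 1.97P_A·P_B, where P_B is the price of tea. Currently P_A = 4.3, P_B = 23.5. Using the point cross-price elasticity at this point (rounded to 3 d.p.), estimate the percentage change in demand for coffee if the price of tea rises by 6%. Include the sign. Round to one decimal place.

0.6%

At P_A = 4.3, P_B = 23.5: Q_A = 2105.068.
∂Q_A/∂P_B = 1.97P_A = 8.4710.
ε = (∂Q_A/∂P_B)(P_B/Q_A) = 8.4710 × 23.5/2105.068 ≈ 0.095.
%ΔQ_A ≈ ε × %ΔP_B = 0.095 × (6%) = 0.6%.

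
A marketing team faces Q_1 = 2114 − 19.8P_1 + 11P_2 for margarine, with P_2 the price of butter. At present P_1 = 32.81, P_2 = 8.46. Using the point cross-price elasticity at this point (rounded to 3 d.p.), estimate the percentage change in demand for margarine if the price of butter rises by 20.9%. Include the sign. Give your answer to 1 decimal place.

At P_1 = 32.81, P_2 = 8.46: Q_1 = 1557.422.
∂Q_1/∂P_2 = 11.
ε = (∂Q_1/∂P_2)(P_2/Q_1) = 11.0000 × 8.46/1557.422 ≈ 0.060.
%ΔQ_1 ≈ ε × %ΔP_2 = 0.060 × (20.9%) = 1.3%.

1.3%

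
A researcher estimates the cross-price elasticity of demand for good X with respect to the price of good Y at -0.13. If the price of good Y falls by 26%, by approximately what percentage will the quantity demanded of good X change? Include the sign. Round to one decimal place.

3.4%

%ΔQ ≈ ε × %ΔP of good Y = -0.13 × (-26%) = 3.4%.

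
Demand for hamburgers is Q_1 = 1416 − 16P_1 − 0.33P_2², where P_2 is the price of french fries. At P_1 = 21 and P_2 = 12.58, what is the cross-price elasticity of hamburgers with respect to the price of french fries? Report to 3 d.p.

-0.102

At P_1 = 21 and P_2 = 12.58: Q_1 = 1027.775.
∂Q_1/∂P_2 = -0.66P_2 = -0.66(12.58) = -8.3028.
ε = (∂Q_1/∂P_2)(P_2/Q_1) = -8.3028 × (12.58/1027.775) ≈ -0.102.
ε < 0: complements.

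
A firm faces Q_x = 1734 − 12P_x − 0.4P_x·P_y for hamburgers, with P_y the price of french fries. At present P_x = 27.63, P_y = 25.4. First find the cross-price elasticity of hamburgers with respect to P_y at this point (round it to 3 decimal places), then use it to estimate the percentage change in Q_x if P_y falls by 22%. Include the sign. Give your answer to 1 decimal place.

At P_x = 27.63, P_y = 25.4: Q_x = 1121.719.
∂Q_x/∂P_y = -0.4P_x = -11.0520.
ε = (∂Q_x/∂P_y)(P_y/Q_x) = -11.0520 × 25.4/1121.719 ≈ -0.250.
%ΔQ_x ≈ ε × %ΔP_y = -0.250 × (-22%) = 5.5%.

5.5%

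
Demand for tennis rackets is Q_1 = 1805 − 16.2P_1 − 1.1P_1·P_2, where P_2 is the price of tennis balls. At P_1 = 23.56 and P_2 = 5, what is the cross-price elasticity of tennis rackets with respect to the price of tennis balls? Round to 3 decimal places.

-0.100

At P_1 = 23.56 and P_2 = 5: Q_1 = 1293.748.
∂Q_1/∂P_2 = -1.1P_1 = -1.1(23.56) = -25.9160.
ε = (∂Q_1/∂P_2)(P_2/Q_1) = -25.9160 × (5/1293.748) ≈ -0.100.
ε < 0: complements.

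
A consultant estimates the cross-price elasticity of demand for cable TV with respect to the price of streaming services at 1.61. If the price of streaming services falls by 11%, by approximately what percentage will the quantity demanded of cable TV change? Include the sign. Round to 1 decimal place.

%ΔQ ≈ ε × %ΔP of streaming services = 1.61 × (-11%) = -17.7%.

-17.7%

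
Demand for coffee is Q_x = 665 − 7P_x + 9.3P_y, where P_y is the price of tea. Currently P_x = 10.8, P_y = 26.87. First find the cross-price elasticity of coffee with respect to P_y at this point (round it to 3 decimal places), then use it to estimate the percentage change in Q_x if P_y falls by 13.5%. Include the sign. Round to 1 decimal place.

At P_x = 10.8, P_y = 26.87: Q_x = 839.291.
∂Q_x/∂P_y = 9.3.
ε = (∂Q_x/∂P_y)(P_y/Q_x) = 9.3000 × 26.87/839.291 ≈ 0.298.
%ΔQ_x ≈ ε × %ΔP_y = 0.298 × (-13.5%) = -4.0%.

-4.0%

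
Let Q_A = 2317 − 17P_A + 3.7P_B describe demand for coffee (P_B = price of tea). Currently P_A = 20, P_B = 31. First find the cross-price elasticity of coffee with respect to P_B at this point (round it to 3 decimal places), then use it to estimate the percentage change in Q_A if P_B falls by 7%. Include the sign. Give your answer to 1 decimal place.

-0.4%

At P_A = 20, P_B = 31: Q_A = 2091.7.
∂Q_A/∂P_B = 3.7.
ε = (∂Q_A/∂P_B)(P_B/Q_A) = 3.7000 × 31/2091.7 ≈ 0.055.
%ΔQ_A ≈ ε × %ΔP_B = 0.055 × (-7%) = -0.4%.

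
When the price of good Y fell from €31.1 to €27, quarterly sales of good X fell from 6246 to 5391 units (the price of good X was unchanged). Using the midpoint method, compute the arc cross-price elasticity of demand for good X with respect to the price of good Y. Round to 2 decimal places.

1.04

ΔQ_X = 5391 − 6246 = -855; ΔP_Y = 27 − 31.1 = -4.1.
Midpoints: Q̄_X = 5818.5, P̄_Y = 29.05.
ε = (ΔQ_X/Q̄_X)/(ΔP_Y/P̄_Y) = (-855/5818.5)/(-4.1/29.05) ≈ 1.04.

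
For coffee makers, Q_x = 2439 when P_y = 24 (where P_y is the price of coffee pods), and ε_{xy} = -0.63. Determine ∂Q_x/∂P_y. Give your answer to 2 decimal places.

ε = (∂Q_x/∂P_y)·(P_y/Q_x) ⇒ ∂Q_x/∂P_y = ε·Q_x/P_y = -0.63 × 2439/24 ≈ -64.02.

-64.02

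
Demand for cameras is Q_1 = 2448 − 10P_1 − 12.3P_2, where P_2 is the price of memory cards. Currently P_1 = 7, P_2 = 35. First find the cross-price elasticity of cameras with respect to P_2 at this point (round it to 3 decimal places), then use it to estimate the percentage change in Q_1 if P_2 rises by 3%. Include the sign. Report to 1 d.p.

-0.7%

At P_1 = 7, P_2 = 35: Q_1 = 1947.5.
∂Q_1/∂P_2 = -12.3.
ε = (∂Q_1/∂P_2)(P_2/Q_1) = -12.3000 × 35/1947.5 ≈ -0.221.
%ΔQ_1 ≈ ε × %ΔP_2 = -0.221 × (3%) = -0.7%.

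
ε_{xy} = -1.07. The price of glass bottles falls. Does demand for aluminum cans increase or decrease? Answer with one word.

ε < 0 and the price of glass bottles falls, so the quantity of aluminum cans moves in the opposite direction: it increases.

increase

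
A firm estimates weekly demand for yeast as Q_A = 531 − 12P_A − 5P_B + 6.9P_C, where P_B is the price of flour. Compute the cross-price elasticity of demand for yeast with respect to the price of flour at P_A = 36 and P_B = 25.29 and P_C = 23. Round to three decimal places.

-0.963

At P_A = 36 and P_B = 25.29 and P_C = 23: Q_A = 131.25.
∂Q_A/∂P_B = -5.
ε = (∂Q_A/∂P_B)(P_B/Q_A) = -5 × (25.29/131.25) ≈ -0.963.
Since ε < 0, yeast and flour are complements.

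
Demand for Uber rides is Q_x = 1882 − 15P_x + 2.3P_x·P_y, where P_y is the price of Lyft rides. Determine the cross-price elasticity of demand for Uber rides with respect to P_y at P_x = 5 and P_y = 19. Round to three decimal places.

0.108

At P_x = 5 and P_y = 19: Q_x = 2025.5.
∂Q_x/∂P_y = 2.3P_x = 2.3(5) = 11.5000.
ε = (∂Q_x/∂P_y)(P_y/Q_x) = 11.5000 × (19/2025.5) ≈ 0.108.
ε > 0: substitutes.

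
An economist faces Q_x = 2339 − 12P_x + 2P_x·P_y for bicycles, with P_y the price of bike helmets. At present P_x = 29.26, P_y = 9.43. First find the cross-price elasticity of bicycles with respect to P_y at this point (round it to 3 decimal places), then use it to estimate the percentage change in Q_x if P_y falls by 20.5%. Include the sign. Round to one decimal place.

At P_x = 29.26, P_y = 9.43: Q_x = 2539.724.
∂Q_x/∂P_y = 2P_x = 58.5200.
ε = (∂Q_x/∂P_y)(P_y/Q_x) = 58.5200 × 9.43/2539.724 ≈ 0.217.
%ΔQ_x ≈ ε × %ΔP_y = 0.217 × (-20.5%) = -4.4%.

-4.4%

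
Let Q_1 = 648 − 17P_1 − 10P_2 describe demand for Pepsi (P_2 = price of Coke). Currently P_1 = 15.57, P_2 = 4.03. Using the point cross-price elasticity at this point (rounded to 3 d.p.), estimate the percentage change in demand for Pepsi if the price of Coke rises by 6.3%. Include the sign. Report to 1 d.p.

-0.7%

At P_1 = 15.57, P_2 = 4.03: Q_1 = 343.01.
∂Q_1/∂P_2 = -10.
ε = (∂Q_1/∂P_2)(P_2/Q_1) = -10.0000 × 4.03/343.01 ≈ -0.117.
%ΔQ_1 ≈ ε × %ΔP_2 = -0.117 × (6.3%) = -0.7%.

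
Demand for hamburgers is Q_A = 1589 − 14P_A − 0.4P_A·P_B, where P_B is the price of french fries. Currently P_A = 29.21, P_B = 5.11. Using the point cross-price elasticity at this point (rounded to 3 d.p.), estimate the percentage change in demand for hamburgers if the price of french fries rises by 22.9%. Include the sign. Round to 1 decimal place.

At P_A = 29.21, P_B = 5.11: Q_A = 1120.355.
∂Q_A/∂P_B = -0.4P_A = -11.6840.
ε = (∂Q_A/∂P_B)(P_B/Q_A) = -11.6840 × 5.11/1120.355 ≈ -0.053.
%ΔQ_A ≈ ε × %ΔP_B = -0.053 × (22.9%) = -1.2%.

-1.2%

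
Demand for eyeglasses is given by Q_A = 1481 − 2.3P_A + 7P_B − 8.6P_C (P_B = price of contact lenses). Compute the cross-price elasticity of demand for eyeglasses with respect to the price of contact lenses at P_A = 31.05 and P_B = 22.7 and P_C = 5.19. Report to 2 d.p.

0.10

At P_A = 31.05 and P_B = 22.7 and P_C = 5.19: Q_A = 1523.851.
∂Q_A/∂P_B = 7.
ε = (∂Q_A/∂P_B)(P_B/Q_A) = 7 × (22.7/1523.851) ≈ 0.10.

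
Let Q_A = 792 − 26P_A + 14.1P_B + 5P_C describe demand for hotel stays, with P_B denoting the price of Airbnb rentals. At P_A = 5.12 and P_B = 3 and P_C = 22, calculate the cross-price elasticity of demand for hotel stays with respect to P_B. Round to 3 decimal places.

At P_A = 5.12 and P_B = 3 and P_C = 22: Q_A = 811.18.
∂Q_A/∂P_B = 14.1.
ε = (∂Q_A/∂P_B)(P_B/Q_A) = 14.1 × (3/811.18) ≈ 0.052.

0.052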